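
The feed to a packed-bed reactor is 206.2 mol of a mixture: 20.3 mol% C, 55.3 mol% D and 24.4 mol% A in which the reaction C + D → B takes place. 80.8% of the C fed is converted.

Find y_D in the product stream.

C reacted = 0.808 × 41.86 = 33.82 mol; ν_C = −1, so ξ = 33.82/1 = 33.82 mol.
Outlet amounts (n = n₀ + ν ξ):
  C: 41.86 − 1(33.82) = 8.037
  D: 114 − 1(33.82) = 80.21
  B: 0 + 1(33.82) = 33.82
  A: 50.31 (inert)
Total out = 172.4 mol; y_D = 80.21 / 172.4 = 0.4653.

0.465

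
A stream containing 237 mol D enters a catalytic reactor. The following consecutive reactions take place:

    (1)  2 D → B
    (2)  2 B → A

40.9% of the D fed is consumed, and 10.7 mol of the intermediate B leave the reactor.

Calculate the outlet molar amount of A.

Conversion of D: D consumed = 2ξ₁ = 0.409 × 237 → ξ₁ = 48.47 mol.
B balance: n_B = 0 + 1ξ₁ − 2ξ₂ = 10.7 → ξ₂ = (1·48.47 − 10.7)/2 = 18.88 mol.
Outlet amounts (n = n₀ + Σ ν·ξ):
  D: 237 − 2(48.47) = 140.1
  B: 0 + 1(48.47) − 2(18.88) = 10.7
  A: 0 + 1(18.88) = 18.88

18.9 mol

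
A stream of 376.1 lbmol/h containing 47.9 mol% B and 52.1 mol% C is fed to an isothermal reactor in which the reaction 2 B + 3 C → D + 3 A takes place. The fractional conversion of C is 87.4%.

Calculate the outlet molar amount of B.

C reacted = 0.874 × 195.9 = 171.3 lbmol/h; ν_C = −3, so ξ = 171.3/3 = 57.09 lbmol/h.
Outlet amounts (n = n₀ + ν ξ):
  B: 180.2 − 2(57.09) = 65.98
  C: 195.9 − 3(57.09) = 24.69
  D: 0 + 1(57.09) = 57.09
  A: 0 + 3(57.09) = 171.3

66 lbmol/h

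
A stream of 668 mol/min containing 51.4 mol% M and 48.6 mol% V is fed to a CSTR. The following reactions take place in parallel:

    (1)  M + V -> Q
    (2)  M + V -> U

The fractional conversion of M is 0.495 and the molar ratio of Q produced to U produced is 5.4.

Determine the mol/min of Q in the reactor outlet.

143 mol/min

Conversion of M: M consumed = 0.495 × 343.4 = 170 mol/min = 1ξ₁ + 1ξ₂.
Selectivity: 1ξ₁ / (1ξ₂) = 5.4 → ξ₁ = 5.4 ξ₂.
Substitute: (1·5.4 + 1) ξ₂ = 170 → ξ₂ = 26.56 mol/min, ξ₁ = 143.4 mol/min.
Outlet amounts (n = n₀ + Σ ν·ξ):
  M: 343.4 − 1(143.4) − 1(26.56) = 173.4
  V: 324.6 − 1(143.4) − 1(26.56) = 154.7
  Q: 0 + 1(143.4) = 143.4
  U: 0 + 1(26.56) = 26.56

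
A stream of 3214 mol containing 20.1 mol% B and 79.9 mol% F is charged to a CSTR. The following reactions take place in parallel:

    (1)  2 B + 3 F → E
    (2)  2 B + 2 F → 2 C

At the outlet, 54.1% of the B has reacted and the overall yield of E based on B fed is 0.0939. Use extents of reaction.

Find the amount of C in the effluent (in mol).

Yield of E: 1ξ₁ / 646 = 0.0939 → ξ₁ = 60.66 mol.
Conversion of B: 2ξ₁ + 2ξ₂ = 0.541 × 646 = 349.5 → ξ₂ = 114.1 mol.
Outlet amounts (n = n₀ + Σ ν·ξ):
  B: 646 − 2(60.66) − 2(114.1) = 296.5
  F: 2568 − 3(60.66) − 2(114.1) = 2158
  E: 0 + 1(60.66) = 60.66
  C: 0 + 2(114.1) = 228.2

228 mol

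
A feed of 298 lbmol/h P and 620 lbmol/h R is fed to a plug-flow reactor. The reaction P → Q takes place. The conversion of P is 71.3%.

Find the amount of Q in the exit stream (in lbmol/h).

P reacted = 0.713 × 298 = 212.5 lbmol/h; ν_P = −1, so ξ = 212.5/1 = 212.5 lbmol/h.
Outlet amounts (n = n₀ + ν ξ):
  P: 298 − 1(212.5) = 85.53
  Q: 0 + 1(212.5) = 212.5
  R: 620 (inert)

212 lbmol/h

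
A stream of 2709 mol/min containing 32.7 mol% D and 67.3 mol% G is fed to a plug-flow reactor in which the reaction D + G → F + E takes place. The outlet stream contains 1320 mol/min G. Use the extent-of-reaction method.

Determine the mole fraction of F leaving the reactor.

For G: n = n₀ − 1ξ → 1320 = 1823 − 1ξ, giving ξ = 503.2 mol/min.
Outlet amounts (n = n₀ + ν ξ):
  D: 885.8 − 1(503.2) = 382.7
  G: 1823 − 1(503.2) = 1320
  F: 0 + 1(503.2) = 503.2
  E: 0 + 1(503.2) = 503.2
Total out = 2709 mol/min; y_F = 503.2 / 2709 = 0.1857.

0.186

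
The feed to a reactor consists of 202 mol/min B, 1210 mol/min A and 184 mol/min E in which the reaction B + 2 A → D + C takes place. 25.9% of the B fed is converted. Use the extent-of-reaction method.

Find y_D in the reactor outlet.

B reacted = 0.259 × 202 = 52.32 mol/min; ν_B = −1, so ξ = 52.32/1 = 52.32 mol/min.
Outlet amounts (n = n₀ + ν ξ):
  B: 202 − 1(52.32) = 149.7
  A: 1210 − 2(52.32) = 1105
  D: 0 + 1(52.32) = 52.32
  C: 0 + 1(52.32) = 52.32
  E: 184 (inert)
Total out = 1544 mol/min; y_D = 52.32 / 1544 = 0.03389.

0.0339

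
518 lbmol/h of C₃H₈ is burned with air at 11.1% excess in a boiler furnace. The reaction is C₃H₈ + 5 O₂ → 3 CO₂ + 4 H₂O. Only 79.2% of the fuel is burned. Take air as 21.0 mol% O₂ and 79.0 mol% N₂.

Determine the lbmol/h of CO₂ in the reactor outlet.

1230 lbmol/h

Stoichiometric O₂ = 5 × 518 = 2590 lbmol/h; O₂ fed = 2590 × 1.111 = 2877 lbmol/h.
N₂ fed = 2877 × 79/21 = 10820 lbmol/h.
Fuel reacted = 0.792 × 518 → ξ = 410.3 lbmol/h.
Outlet (n = n₀ + ν ξ):
  C₃H₈: 518 − 1(410.3) = 107.7
  O₂: 2877 − 5(410.3) = 826.2
  N₂: 10820 (inert)
  CO₂: 0 + 3(410.3) = 1231
  H₂O: 0 + 4(410.3) = 1641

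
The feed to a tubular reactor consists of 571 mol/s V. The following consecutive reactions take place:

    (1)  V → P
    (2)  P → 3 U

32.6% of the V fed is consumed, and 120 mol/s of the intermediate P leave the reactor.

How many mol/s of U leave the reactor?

198 mol/s

Conversion of V: V consumed = 1ξ₁ = 0.326 × 571 → ξ₁ = 186.1 mol/s.
P balance: n_P = 0 + 1ξ₁ − 1ξ₂ = 120 → ξ₂ = (1·186.1 − 120)/1 = 66.15 mol/s.
Outlet amounts (n = n₀ + Σ ν·ξ):
  V: 571 − 1(186.1) = 384.9
  P: 0 + 1(186.1) − 1(66.15) = 120
  U: 0 + 3(66.15) = 198.4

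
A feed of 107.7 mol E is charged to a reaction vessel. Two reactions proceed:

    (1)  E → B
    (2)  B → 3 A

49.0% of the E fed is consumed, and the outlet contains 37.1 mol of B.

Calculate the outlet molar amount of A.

47 mol

Conversion of E: E consumed = 1ξ₁ = 0.49 × 107.7 → ξ₁ = 52.77 mol.
B balance: n_B = 0 + 1ξ₁ − 1ξ₂ = 37.1 → ξ₂ = (1·52.77 − 37.1)/1 = 15.67 mol.
Outlet amounts (n = n₀ + Σ ν·ξ):
  E: 107.7 − 1(52.77) = 54.93
  B: 0 + 1(52.77) − 1(15.67) = 37.1
  A: 0 + 3(15.67) = 47.02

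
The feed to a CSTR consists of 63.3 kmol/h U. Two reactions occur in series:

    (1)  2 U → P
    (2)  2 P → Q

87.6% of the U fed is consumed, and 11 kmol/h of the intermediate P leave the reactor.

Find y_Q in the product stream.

Conversion of U: U consumed = 2ξ₁ = 0.876 × 63.3 → ξ₁ = 27.73 kmol/h.
P balance: n_P = 0 + 1ξ₁ − 2ξ₂ = 11 → ξ₂ = (1·27.73 − 11)/2 = 8.363 kmol/h.
Outlet amounts (n = n₀ + Σ ν·ξ):
  U: 63.3 − 2(27.73) = 7.849
  P: 0 + 1(27.73) − 2(8.363) = 11
  Q: 0 + 1(8.363) = 8.363
Total out = 27.21 kmol/h; y_Q = 8.363 / 27.21 = 0.3073.

0.307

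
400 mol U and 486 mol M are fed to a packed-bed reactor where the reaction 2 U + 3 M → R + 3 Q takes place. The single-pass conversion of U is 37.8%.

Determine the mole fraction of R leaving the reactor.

0.0933

U reacted = 0.378 × 400 = 151.2 mol; ν_U = −2, so ξ = 151.2/2 = 75.6 mol.
Outlet amounts (n = n₀ + ν ξ):
  U: 400 − 2(75.6) = 248.8
  M: 486 − 3(75.6) = 259.2
  R: 0 + 1(75.6) = 75.6
  Q: 0 + 3(75.6) = 226.8
Total out = 810.4 mol; y_R = 75.6 / 810.4 = 0.09329.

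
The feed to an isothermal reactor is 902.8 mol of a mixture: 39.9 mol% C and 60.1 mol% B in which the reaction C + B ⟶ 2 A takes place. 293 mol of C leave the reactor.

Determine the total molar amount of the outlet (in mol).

903 mol

For C: n = n₀ − 1ξ → 293 = 360.2 − 1ξ, giving ξ = 67.22 mol.
Outlet amounts (n = n₀ + ν ξ):
  C: 360.2 − 1(67.22) = 293
  B: 542.6 − 1(67.22) = 475.4
  A: 0 + 2(67.22) = 134.4
Total out = 293 + 475.4 + 134.4 = 902.8 mol.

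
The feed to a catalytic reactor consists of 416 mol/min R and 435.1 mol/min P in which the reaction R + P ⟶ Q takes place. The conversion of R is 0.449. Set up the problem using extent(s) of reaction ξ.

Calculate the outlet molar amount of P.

248 mol/min

R reacted = 0.449 × 416 = 186.8 mol/min; ν_R = −1, so ξ = 186.8/1 = 186.8 mol/min.
Outlet amounts (n = n₀ + ν ξ):
  R: 416 − 1(186.8) = 229.2
  P: 435.1 − 1(186.8) = 248.3
  Q: 0 + 1(186.8) = 186.8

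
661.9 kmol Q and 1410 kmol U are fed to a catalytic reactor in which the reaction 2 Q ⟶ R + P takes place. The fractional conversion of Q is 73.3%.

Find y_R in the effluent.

Q reacted = 0.733 × 661.9 = 485.2 kmol; ν_Q = −2, so ξ = 485.2/2 = 242.6 kmol.
Outlet amounts (n = n₀ + ν ξ):
  Q: 661.9 − 2(242.6) = 176.7
  R: 0 + 1(242.6) = 242.6
  P: 0 + 1(242.6) = 242.6
  U: 1410 (inert)
Total out = 2072 kmol; y_R = 242.6 / 2072 = 0.1171.

0.117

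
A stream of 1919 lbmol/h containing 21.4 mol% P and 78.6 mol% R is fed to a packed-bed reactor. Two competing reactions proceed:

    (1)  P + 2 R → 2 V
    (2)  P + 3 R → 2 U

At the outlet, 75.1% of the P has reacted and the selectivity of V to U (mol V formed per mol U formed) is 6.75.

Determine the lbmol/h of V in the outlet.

Conversion of P: P consumed = 0.751 × 410.7 = 308.4 lbmol/h = 1ξ₁ + 1ξ₂.
Selectivity: 2ξ₁ / (2ξ₂) = 6.75 → ξ₁ = 6.75 ξ₂.
Substitute: (1·6.75 + 1) ξ₂ = 308.4 → ξ₂ = 39.79 lbmol/h, ξ₁ = 268.6 lbmol/h.
Outlet amounts (n = n₀ + Σ ν·ξ):
  P: 410.7 − 1(268.6) − 1(39.79) = 102.3
  R: 1508 − 2(268.6) − 3(39.79) = 851.7
  V: 0 + 2(268.6) = 537.2
  U: 0 + 2(39.79) = 79.59

537 lbmol/h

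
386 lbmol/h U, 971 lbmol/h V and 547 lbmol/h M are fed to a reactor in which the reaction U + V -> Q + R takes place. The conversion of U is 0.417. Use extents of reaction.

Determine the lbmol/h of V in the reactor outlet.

U reacted = 0.417 × 386 = 161 lbmol/h; ν_U = −1, so ξ = 161/1 = 161 lbmol/h.
Outlet amounts (n = n₀ + ν ξ):
  U: 386 − 1(161) = 225
  V: 971 − 1(161) = 810
  Q: 0 + 1(161) = 161
  R: 0 + 1(161) = 161
  M: 547 (inert)

810 lbmol/h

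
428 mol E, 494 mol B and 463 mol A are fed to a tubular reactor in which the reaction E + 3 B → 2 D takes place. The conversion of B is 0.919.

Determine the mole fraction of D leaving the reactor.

B reacted = 0.919 × 494 = 454 mol; ν_B = −3, so ξ = 454/3 = 151.3 mol.
Outlet amounts (n = n₀ + ν ξ):
  E: 428 − 1(151.3) = 276.7
  B: 494 − 3(151.3) = 40.01
  D: 0 + 2(151.3) = 302.7
  A: 463 (inert)
Total out = 1082 mol; y_D = 302.7 / 1082 = 0.2796.

0.28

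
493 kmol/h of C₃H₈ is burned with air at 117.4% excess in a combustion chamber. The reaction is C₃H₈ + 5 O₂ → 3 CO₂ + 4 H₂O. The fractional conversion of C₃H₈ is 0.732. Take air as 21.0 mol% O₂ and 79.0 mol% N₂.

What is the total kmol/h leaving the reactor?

26400 kmol/h

Stoichiometric O₂ = 5 × 493 = 2465 kmol/h; O₂ fed = 2465 × 2.174 = 5359 kmol/h.
N₂ fed = 5359 × 79/21 = 20160 kmol/h.
Fuel reacted = 0.732 × 493 → ξ = 360.9 kmol/h.
Outlet (n = n₀ + ν ξ):
  C₃H₈: 493 − 1(360.9) = 132.1
  O₂: 5359 − 5(360.9) = 3555
  N₂: 20160 (inert)
  CO₂: 0 + 3(360.9) = 1083
  H₂O: 0 + 4(360.9) = 1444
Total out = 132.1 + 3555 + 20160 + 1083 + 1444 = 26370 kmol/h.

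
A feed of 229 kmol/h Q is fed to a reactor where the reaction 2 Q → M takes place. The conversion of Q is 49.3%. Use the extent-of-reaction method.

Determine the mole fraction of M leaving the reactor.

0.327

Q reacted = 0.493 × 229 = 112.9 kmol/h; ν_Q = −2, so ξ = 112.9/2 = 56.45 kmol/h.
Outlet amounts (n = n₀ + ν ξ):
  Q: 229 − 2(56.45) = 116.1
  M: 0 + 1(56.45) = 56.45
Total out = 172.6 kmol/h; y_M = 56.45 / 172.6 = 0.3271.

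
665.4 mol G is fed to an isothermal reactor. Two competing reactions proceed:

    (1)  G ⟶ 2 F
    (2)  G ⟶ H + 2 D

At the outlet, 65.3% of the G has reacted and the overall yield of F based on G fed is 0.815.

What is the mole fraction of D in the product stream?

Yield of F: 2ξ₁ / 665.4 = 0.815 → ξ₁ = 271.2 mol.
Conversion of G: 1ξ₁ + 1ξ₂ = 0.653 × 665.4 = 434.5 → ξ₂ = 163.4 mol.
Outlet amounts (n = n₀ + Σ ν·ξ):
  G: 665.4 − 1(271.2) − 1(163.4) = 230.9
  F: 0 + 2(271.2) = 542.3
  H: 0 + 1(163.4) = 163.4
  D: 0 + 2(163.4) = 326.7
Total out = 1263 mol; y_D = 326.7 / 1263 = 0.2586.

0.259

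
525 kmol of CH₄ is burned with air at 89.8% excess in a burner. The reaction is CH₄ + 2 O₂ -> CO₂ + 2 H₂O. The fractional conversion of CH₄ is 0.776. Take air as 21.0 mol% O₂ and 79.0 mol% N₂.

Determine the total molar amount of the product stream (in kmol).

Stoichiometric O₂ = 2 × 525 = 1050 kmol; O₂ fed = 1050 × 1.898 = 1993 kmol.
N₂ fed = 1993 × 79/21 = 7497 kmol.
Fuel reacted = 0.776 × 525 → ξ = 407.4 kmol.
Outlet (n = n₀ + ν ξ):
  CH₄: 525 − 1(407.4) = 117.6
  O₂: 1993 − 2(407.4) = 1178
  N₂: 7497 (inert)
  CO₂: 0 + 1(407.4) = 407.4
  H₂O: 0 + 2(407.4) = 814.8
Total out = 117.6 + 1178 + 7497 + 407.4 + 814.8 = 10020 kmol.

10000 kmol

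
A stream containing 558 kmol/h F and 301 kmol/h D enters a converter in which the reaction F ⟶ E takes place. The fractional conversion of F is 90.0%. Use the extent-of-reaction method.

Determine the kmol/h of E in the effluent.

F reacted = 0.9 × 558 = 502.2 kmol/h; ν_F = −1, so ξ = 502.2/1 = 502.2 kmol/h.
Outlet amounts (n = n₀ + ν ξ):
  F: 558 − 1(502.2) = 55.8
  E: 0 + 1(502.2) = 502.2
  D: 301 (inert)

502 kmol/h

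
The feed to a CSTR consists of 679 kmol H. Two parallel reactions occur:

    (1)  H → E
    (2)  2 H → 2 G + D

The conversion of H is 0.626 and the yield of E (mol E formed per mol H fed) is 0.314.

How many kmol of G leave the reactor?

Yield of E: 1ξ₁ / 679 = 0.314 → ξ₁ = 213.2 kmol.
Conversion of H: 1ξ₁ + 2ξ₂ = 0.626 × 679 = 425.1 → ξ₂ = 105.9 kmol.
Outlet amounts (n = n₀ + Σ ν·ξ):
  H: 679 − 1(213.2) − 2(105.9) = 253.9
  E: 0 + 1(213.2) = 213.2
  G: 0 + 2(105.9) = 211.8
  D: 0 + 1(105.9) = 105.9

212 kmol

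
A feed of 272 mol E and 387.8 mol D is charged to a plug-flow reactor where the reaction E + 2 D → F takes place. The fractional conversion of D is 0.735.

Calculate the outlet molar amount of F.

D reacted = 0.735 × 387.8 = 285 mol; ν_D = −2, so ξ = 285/2 = 142.5 mol.
Outlet amounts (n = n₀ + ν ξ):
  E: 272 − 1(142.5) = 129.5
  D: 387.8 − 2(142.5) = 102.8
  F: 0 + 1(142.5) = 142.5

143 mol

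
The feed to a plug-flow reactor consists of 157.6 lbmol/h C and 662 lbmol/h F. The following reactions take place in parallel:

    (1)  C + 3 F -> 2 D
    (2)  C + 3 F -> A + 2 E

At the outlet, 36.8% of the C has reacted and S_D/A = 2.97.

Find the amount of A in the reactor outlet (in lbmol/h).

Conversion of C: C consumed = 0.368 × 157.6 = 58 lbmol/h = 1ξ₁ + 1ξ₂.
Selectivity: 2ξ₁ / (1ξ₂) = 2.97 → ξ₁ = 1.485 ξ₂.
Substitute: (1·1.485 + 1) ξ₂ = 58 → ξ₂ = 23.34 lbmol/h, ξ₁ = 34.66 lbmol/h.
Outlet amounts (n = n₀ + Σ ν·ξ):
  C: 157.6 − 1(34.66) − 1(23.34) = 99.6
  F: 662 − 3(34.66) − 3(23.34) = 488
  D: 0 + 2(34.66) = 69.32
  A: 0 + 1(23.34) = 23.34
  E: 0 + 2(23.34) = 46.68

23.3 lbmol/h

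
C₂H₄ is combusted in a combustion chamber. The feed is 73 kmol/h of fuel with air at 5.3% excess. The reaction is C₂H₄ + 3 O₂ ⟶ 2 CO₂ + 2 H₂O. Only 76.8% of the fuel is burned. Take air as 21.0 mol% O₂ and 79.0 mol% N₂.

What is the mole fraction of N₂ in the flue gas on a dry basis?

Stoichiometric O₂ = 3 × 73 = 219 kmol/h; O₂ fed = 219 × 1.053 = 230.6 kmol/h.
N₂ fed = 230.6 × 79/21 = 867.5 kmol/h.
Fuel reacted = 0.768 × 73 → ξ = 56.06 kmol/h.
Outlet (n = n₀ + ν ξ):
  C₂H₄: 73 − 1(56.06) = 16.94
  O₂: 230.6 − 3(56.06) = 62.41
  N₂: 867.5 (inert)
  CO₂: 0 + 2(56.06) = 112.1
  H₂O: 0 + 2(56.06) = 112.1
Dry total = 1059 kmol/h; y_N₂ (dry) = 867.5 / 1059 = 0.8192.

0.819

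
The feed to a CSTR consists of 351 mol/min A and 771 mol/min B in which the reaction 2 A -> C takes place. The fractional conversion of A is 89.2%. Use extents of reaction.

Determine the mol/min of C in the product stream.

157 mol/min

A reacted = 0.892 × 351 = 313.1 mol/min; ν_A = −2, so ξ = 313.1/2 = 156.5 mol/min.
Outlet amounts (n = n₀ + ν ξ):
  A: 351 − 2(156.5) = 37.91
  C: 0 + 1(156.5) = 156.5
  B: 771 (inert)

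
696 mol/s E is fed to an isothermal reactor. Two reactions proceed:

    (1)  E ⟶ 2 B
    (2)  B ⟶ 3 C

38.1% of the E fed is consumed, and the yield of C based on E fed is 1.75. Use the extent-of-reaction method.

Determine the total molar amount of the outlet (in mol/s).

1770 mol/s

Conversion of E: E consumed = 1ξ₁ = 0.381 × 696 → ξ₁ = 265.2 mol/s.
Yield of C: 3ξ₂ / 696 = 1.75 → ξ₂ = 406 mol/s.
Outlet amounts (n = n₀ + Σ ν·ξ):
  E: 696 − 1(265.2) = 430.8
  B: 0 + 2(265.2) − 1(406) = 124.4
  C: 0 + 3(406) = 1218
Total out = 430.8 + 124.4 + 1218 = 1773 mol/s.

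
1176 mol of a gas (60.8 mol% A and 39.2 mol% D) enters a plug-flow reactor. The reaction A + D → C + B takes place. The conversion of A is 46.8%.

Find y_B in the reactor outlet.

A reacted = 0.468 × 715 = 334.6 mol; ν_A = −1, so ξ = 334.6/1 = 334.6 mol.
Outlet amounts (n = n₀ + ν ξ):
  A: 715 − 1(334.6) = 380.4
  D: 461 − 1(334.6) = 126.4
  C: 0 + 1(334.6) = 334.6
  B: 0 + 1(334.6) = 334.6
Total out = 1176 mol; y_B = 334.6 / 1176 = 0.2845.

0.285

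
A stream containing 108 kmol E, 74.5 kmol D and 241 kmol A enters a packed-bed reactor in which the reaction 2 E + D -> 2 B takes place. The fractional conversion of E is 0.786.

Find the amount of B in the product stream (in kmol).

84.9 kmol

E reacted = 0.786 × 108 = 84.89 kmol; ν_E = −2, so ξ = 84.89/2 = 42.44 kmol.
Outlet amounts (n = n₀ + ν ξ):
  E: 108 − 2(42.44) = 23.11
  D: 74.5 − 1(42.44) = 32.06
  B: 0 + 2(42.44) = 84.89
  A: 241 (inert)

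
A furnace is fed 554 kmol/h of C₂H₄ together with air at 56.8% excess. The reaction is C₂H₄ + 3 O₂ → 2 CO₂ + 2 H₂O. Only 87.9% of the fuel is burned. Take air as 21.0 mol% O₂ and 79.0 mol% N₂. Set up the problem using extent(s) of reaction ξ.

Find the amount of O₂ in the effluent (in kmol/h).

Stoichiometric O₂ = 3 × 554 = 1662 kmol/h; O₂ fed = 1662 × 1.568 = 2606 kmol/h.
N₂ fed = 2606 × 79/21 = 9804 kmol/h.
Fuel reacted = 0.879 × 554 → ξ = 487 kmol/h.
Outlet (n = n₀ + ν ξ):
  C₂H₄: 554 − 1(487) = 67.03
  O₂: 2606 − 3(487) = 1145
  N₂: 9804 (inert)
  CO₂: 0 + 2(487) = 973.9
  H₂O: 0 + 2(487) = 973.9

1150 kmol/h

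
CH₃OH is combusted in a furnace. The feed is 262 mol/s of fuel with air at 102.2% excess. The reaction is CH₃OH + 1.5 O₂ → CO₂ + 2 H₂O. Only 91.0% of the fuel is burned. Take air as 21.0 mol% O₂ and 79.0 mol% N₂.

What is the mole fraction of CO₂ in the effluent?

0.0572

Stoichiometric O₂ = 1.5 × 262 = 393 mol/s; O₂ fed = 393 × 2.022 = 794.6 mol/s.
N₂ fed = 794.6 × 79/21 = 2989 mol/s.
Fuel reacted = 0.91 × 262 → ξ = 238.4 mol/s.
Outlet (n = n₀ + ν ξ):
  CH₃OH: 262 − 1(238.4) = 23.58
  O₂: 794.6 − 1.5(238.4) = 437
  N₂: 2989 (inert)
  CO₂: 0 + 1(238.4) = 238.4
  H₂O: 0 + 2(238.4) = 476.8
Total out = 4165 mol/s; y_CO₂ = 238.4 / 4165 = 0.05724.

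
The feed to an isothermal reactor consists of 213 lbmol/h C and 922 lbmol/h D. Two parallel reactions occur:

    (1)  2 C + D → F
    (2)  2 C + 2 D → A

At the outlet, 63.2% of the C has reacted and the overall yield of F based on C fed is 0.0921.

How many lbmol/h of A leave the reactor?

47.7 lbmol/h

Yield of F: 1ξ₁ / 213 = 0.0921 → ξ₁ = 19.62 lbmol/h.
Conversion of C: 2ξ₁ + 2ξ₂ = 0.632 × 213 = 134.6 → ξ₂ = 47.69 lbmol/h.
Outlet amounts (n = n₀ + Σ ν·ξ):
  C: 213 − 2(19.62) − 2(47.69) = 78.38
  D: 922 − 1(19.62) − 2(47.69) = 807
  F: 0 + 1(19.62) = 19.62
  A: 0 + 1(47.69) = 47.69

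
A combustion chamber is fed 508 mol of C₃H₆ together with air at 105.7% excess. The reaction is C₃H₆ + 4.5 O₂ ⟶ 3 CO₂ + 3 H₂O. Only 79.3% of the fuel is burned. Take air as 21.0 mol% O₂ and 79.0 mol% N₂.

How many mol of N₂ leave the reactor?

Stoichiometric O₂ = 4.5 × 508 = 2286 mol; O₂ fed = 2286 × 2.057 = 4702 mol.
N₂ fed = 4702 × 79/21 = 17690 mol.
Fuel reacted = 0.793 × 508 → ξ = 402.8 mol.
Outlet (n = n₀ + ν ξ):
  C₃H₆: 508 − 1(402.8) = 105.2
  O₂: 4702 − 4.5(402.8) = 2890
  N₂: 17690 (inert)
  CO₂: 0 + 3(402.8) = 1209
  H₂O: 0 + 3(402.8) = 1209

17700 mol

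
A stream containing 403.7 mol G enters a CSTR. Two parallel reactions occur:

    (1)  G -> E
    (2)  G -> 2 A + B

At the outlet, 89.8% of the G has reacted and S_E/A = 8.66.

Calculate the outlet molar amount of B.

Conversion of G: G consumed = 0.898 × 403.7 = 362.5 mol = 1ξ₁ + 1ξ₂.
Selectivity: 1ξ₁ / (2ξ₂) = 8.66 → ξ₁ = 17.32 ξ₂.
Substitute: (1·17.32 + 1) ξ₂ = 362.5 → ξ₂ = 19.79 mol, ξ₁ = 342.7 mol.
Outlet amounts (n = n₀ + Σ ν·ξ):
  G: 403.7 − 1(342.7) − 1(19.79) = 41.18
  E: 0 + 1(342.7) = 342.7
  A: 0 + 2(19.79) = 39.58
  B: 0 + 1(19.79) = 19.79

19.8 mol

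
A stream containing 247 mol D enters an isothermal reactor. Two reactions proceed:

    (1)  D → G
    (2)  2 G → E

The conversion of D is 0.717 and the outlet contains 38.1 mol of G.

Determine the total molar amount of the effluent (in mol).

Conversion of D: D consumed = 1ξ₁ = 0.717 × 247 → ξ₁ = 177.1 mol.
G balance: n_G = 0 + 1ξ₁ − 2ξ₂ = 38.1 → ξ₂ = (1·177.1 − 38.1)/2 = 69.5 mol.
Outlet amounts (n = n₀ + Σ ν·ξ):
  D: 247 − 1(177.1) = 69.9
  G: 0 + 1(177.1) − 2(69.5) = 38.1
  E: 0 + 1(69.5) = 69.5
Total out = 69.9 + 38.1 + 69.5 = 177.5 mol.

178 mol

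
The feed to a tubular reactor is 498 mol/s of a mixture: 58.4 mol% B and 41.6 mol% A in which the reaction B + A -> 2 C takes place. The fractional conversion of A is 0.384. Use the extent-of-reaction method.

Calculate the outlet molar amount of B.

211 mol/s

A reacted = 0.384 × 207.2 = 79.55 mol/s; ν_A = −1, so ξ = 79.55/1 = 79.55 mol/s.
Outlet amounts (n = n₀ + ν ξ):
  B: 290.8 − 1(79.55) = 211.3
  A: 207.2 − 1(79.55) = 127.6
  C: 0 + 2(79.55) = 159.1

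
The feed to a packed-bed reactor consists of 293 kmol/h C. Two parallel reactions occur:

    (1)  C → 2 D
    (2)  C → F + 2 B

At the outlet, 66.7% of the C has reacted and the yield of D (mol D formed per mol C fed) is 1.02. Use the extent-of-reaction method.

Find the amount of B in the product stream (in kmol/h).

92 kmol/h

Yield of D: 2ξ₁ / 293 = 1.02 → ξ₁ = 149.4 kmol/h.
Conversion of C: 1ξ₁ + 1ξ₂ = 0.667 × 293 = 195.4 → ξ₂ = 46 kmol/h.
Outlet amounts (n = n₀ + Σ ν·ξ):
  C: 293 − 1(149.4) − 1(46) = 97.57
  D: 0 + 2(149.4) = 298.9
  F: 0 + 1(46) = 46
  B: 0 + 2(46) = 92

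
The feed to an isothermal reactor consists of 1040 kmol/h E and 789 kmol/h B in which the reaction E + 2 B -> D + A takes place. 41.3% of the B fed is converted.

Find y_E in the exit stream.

B reacted = 0.413 × 789 = 325.9 kmol/h; ν_B = −2, so ξ = 325.9/2 = 162.9 kmol/h.
Outlet amounts (n = n₀ + ν ξ):
  E: 1040 − 1(162.9) = 877.1
  B: 789 − 2(162.9) = 463.1
  D: 0 + 1(162.9) = 162.9
  A: 0 + 1(162.9) = 162.9
Total out = 1666 kmol/h; y_E = 877.1 / 1666 = 0.5264.

0.526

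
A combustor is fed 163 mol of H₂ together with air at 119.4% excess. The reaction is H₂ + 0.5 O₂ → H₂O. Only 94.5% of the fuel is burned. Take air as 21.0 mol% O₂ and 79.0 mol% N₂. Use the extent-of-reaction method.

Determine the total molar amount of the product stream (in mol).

Stoichiometric O₂ = 0.5 × 163 = 81.5 mol; O₂ fed = 81.5 × 2.194 = 178.8 mol.
N₂ fed = 178.8 × 79/21 = 672.7 mol.
Fuel reacted = 0.945 × 163 → ξ = 154 mol.
Outlet (n = n₀ + ν ξ):
  H₂: 163 − 1(154) = 8.965
  O₂: 178.8 − 0.5(154) = 101.8
  N₂: 672.7 (inert)
  H₂O: 0 + 1(154) = 154
Total out = 8.965 + 101.8 + 672.7 + 154 = 937.5 mol.

937 mol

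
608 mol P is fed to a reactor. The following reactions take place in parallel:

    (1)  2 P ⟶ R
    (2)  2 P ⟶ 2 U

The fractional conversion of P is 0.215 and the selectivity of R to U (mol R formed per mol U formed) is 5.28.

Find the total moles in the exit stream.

Conversion of P: P consumed = 0.215 × 608 = 130.7 mol = 2ξ₁ + 2ξ₂.
Selectivity: 1ξ₁ / (2ξ₂) = 5.28 → ξ₁ = 10.56 ξ₂.
Substitute: (2·10.56 + 2) ξ₂ = 130.7 → ξ₂ = 5.654 mol, ξ₁ = 59.71 mol.
Outlet amounts (n = n₀ + Σ ν·ξ):
  P: 608 − 2(59.71) − 2(5.654) = 477.3
  R: 0 + 1(59.71) = 59.71
  U: 0 + 2(5.654) = 11.31
Total out = 477.3 + 59.71 + 11.31 = 548.3 mol.

548 mol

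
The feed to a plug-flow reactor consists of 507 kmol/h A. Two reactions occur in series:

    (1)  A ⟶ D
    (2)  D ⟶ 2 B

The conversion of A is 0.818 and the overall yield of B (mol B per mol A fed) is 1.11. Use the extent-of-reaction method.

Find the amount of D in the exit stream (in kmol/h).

133 kmol/h

Conversion of A: A consumed = 1ξ₁ = 0.818 × 507 → ξ₁ = 414.7 kmol/h.
Yield of B: 2ξ₂ / 507 = 1.11 → ξ₂ = 281.4 kmol/h.
Outlet amounts (n = n₀ + Σ ν·ξ):
  A: 507 − 1(414.7) = 92.27
  D: 0 + 1(414.7) − 1(281.4) = 133.3
  B: 0 + 2(281.4) = 562.8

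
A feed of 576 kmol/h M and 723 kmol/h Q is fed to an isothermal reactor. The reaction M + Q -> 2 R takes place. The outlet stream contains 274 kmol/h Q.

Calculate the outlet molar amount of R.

898 kmol/h

For Q: n = n₀ − 1ξ → 274 = 723 − 1ξ, giving ξ = 449 kmol/h.
Outlet amounts (n = n₀ + ν ξ):
  M: 576 − 1(449) = 127
  Q: 723 − 1(449) = 274
  R: 0 + 2(449) = 898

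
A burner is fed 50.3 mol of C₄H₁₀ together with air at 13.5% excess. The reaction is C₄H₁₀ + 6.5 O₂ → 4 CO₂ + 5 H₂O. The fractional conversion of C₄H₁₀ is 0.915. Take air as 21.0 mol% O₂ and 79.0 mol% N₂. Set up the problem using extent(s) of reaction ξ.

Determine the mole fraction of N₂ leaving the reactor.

Stoichiometric O₂ = 6.5 × 50.3 = 326.9 mol; O₂ fed = 326.9 × 1.135 = 371.1 mol.
N₂ fed = 371.1 × 79/21 = 1396 mol.
Fuel reacted = 0.915 × 50.3 → ξ = 46.02 mol.
Outlet (n = n₀ + ν ξ):
  C₄H₁₀: 50.3 − 1(46.02) = 4.276
  O₂: 371.1 − 6.5(46.02) = 71.93
  N₂: 1396 (inert)
  CO₂: 0 + 4(46.02) = 184.1
  H₂O: 0 + 5(46.02) = 230.1
Total out = 1886 mol; y_N₂ = 1396 / 1886 = 0.74.

0.74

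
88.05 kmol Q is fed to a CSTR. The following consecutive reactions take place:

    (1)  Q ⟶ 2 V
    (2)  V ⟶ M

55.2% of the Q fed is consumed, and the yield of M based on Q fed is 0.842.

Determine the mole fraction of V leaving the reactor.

Conversion of Q: Q consumed = 1ξ₁ = 0.552 × 88.05 → ξ₁ = 48.6 kmol.
Yield of M: 1ξ₂ / 88.05 = 0.842 → ξ₂ = 74.14 kmol.
Outlet amounts (n = n₀ + Σ ν·ξ):
  Q: 88.05 − 1(48.6) = 39.45
  V: 0 + 2(48.6) − 1(74.14) = 23.07
  M: 0 + 1(74.14) = 74.14
Total out = 136.7 kmol; y_V = 23.07 / 136.7 = 0.1688.

0.169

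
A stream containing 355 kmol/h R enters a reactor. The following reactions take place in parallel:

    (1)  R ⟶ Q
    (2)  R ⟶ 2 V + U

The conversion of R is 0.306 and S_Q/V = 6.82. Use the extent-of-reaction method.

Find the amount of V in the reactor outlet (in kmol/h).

Conversion of R: R consumed = 0.306 × 355 = 108.6 kmol/h = 1ξ₁ + 1ξ₂.
Selectivity: 1ξ₁ / (2ξ₂) = 6.82 → ξ₁ = 13.64 ξ₂.
Substitute: (1·13.64 + 1) ξ₂ = 108.6 → ξ₂ = 7.42 kmol/h, ξ₁ = 101.2 kmol/h.
Outlet amounts (n = n₀ + Σ ν·ξ):
  R: 355 − 1(101.2) − 1(7.42) = 246.4
  Q: 0 + 1(101.2) = 101.2
  V: 0 + 2(7.42) = 14.84
  U: 0 + 1(7.42) = 7.42

14.8 kmol/h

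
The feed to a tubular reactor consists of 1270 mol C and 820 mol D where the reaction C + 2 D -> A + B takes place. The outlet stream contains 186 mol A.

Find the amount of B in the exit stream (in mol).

186 mol

For A: n = n₀ + 1ξ → 186 = 0 + 1ξ, giving ξ = 186 mol.
Outlet amounts (n = n₀ + ν ξ):
  C: 1270 − 1(186) = 1084
  D: 820 − 2(186) = 448
  A: 0 + 1(186) = 186
  B: 0 + 1(186) = 186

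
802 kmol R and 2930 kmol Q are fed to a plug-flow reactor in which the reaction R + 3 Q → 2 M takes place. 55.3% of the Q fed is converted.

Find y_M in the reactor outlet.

Q reacted = 0.553 × 2930 = 1620 kmol; ν_Q = −3, so ξ = 1620/3 = 540.1 kmol.
Outlet amounts (n = n₀ + ν ξ):
  R: 802 − 1(540.1) = 261.9
  Q: 2930 − 3(540.1) = 1310
  M: 0 + 2(540.1) = 1080
Total out = 2652 kmol; y_M = 1080 / 2652 = 0.4073.

0.407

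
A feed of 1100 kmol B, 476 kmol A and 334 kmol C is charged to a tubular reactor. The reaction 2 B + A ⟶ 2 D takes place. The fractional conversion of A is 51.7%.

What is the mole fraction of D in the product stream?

0.296

A reacted = 0.517 × 476 = 246.1 kmol; ν_A = −1, so ξ = 246.1/1 = 246.1 kmol.
Outlet amounts (n = n₀ + ν ξ):
  B: 1100 − 2(246.1) = 607.8
  A: 476 − 1(246.1) = 229.9
  D: 0 + 2(246.1) = 492.2
  C: 334 (inert)
Total out = 1664 kmol; y_D = 492.2 / 1664 = 0.2958.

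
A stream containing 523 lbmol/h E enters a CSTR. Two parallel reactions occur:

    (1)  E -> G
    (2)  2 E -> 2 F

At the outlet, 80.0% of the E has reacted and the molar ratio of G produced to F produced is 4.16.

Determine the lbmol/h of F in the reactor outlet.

81.1 lbmol/h

Conversion of E: E consumed = 0.8 × 523 = 418.4 lbmol/h = 1ξ₁ + 2ξ₂.
Selectivity: 1ξ₁ / (2ξ₂) = 4.16 → ξ₁ = 8.32 ξ₂.
Substitute: (1·8.32 + 2) ξ₂ = 418.4 → ξ₂ = 40.54 lbmol/h, ξ₁ = 337.3 lbmol/h.
Outlet amounts (n = n₀ + Σ ν·ξ):
  E: 523 − 1(337.3) − 2(40.54) = 104.6
  G: 0 + 1(337.3) = 337.3
  F: 0 + 2(40.54) = 81.09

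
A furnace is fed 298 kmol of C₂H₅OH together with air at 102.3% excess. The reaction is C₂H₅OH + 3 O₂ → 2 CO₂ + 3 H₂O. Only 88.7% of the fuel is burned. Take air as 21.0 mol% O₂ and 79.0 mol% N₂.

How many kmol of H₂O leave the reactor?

Stoichiometric O₂ = 3 × 298 = 894 kmol; O₂ fed = 894 × 2.023 = 1809 kmol.
N₂ fed = 1809 × 79/21 = 6804 kmol.
Fuel reacted = 0.887 × 298 → ξ = 264.3 kmol.
Outlet (n = n₀ + ν ξ):
  C₂H₅OH: 298 − 1(264.3) = 33.67
  O₂: 1809 − 3(264.3) = 1016
  N₂: 6804 (inert)
  CO₂: 0 + 2(264.3) = 528.7
  H₂O: 0 + 3(264.3) = 793

793 kmol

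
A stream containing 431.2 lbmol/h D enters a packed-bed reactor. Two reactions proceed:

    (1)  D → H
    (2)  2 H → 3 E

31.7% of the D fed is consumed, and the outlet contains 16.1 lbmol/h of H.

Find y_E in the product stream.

Conversion of D: D consumed = 1ξ₁ = 0.317 × 431.2 → ξ₁ = 136.7 lbmol/h.
H balance: n_H = 0 + 1ξ₁ − 2ξ₂ = 16.1 → ξ₂ = (1·136.7 − 16.1)/2 = 60.3 lbmol/h.
Outlet amounts (n = n₀ + Σ ν·ξ):
  D: 431.2 − 1(136.7) = 294.5
  H: 0 + 1(136.7) − 2(60.3) = 16.1
  E: 0 + 3(60.3) = 180.9
Total out = 491.5 lbmol/h; y_E = 180.9 / 491.5 = 0.368.

0.368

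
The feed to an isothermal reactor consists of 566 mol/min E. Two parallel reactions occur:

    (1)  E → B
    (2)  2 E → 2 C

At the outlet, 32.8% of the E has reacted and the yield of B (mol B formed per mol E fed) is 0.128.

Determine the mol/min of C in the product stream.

Yield of B: 1ξ₁ / 566 = 0.128 → ξ₁ = 72.45 mol/min.
Conversion of E: 1ξ₁ + 2ξ₂ = 0.328 × 566 = 185.6 → ξ₂ = 56.6 mol/min.
Outlet amounts (n = n₀ + Σ ν·ξ):
  E: 566 − 1(72.45) − 2(56.6) = 380.4
  B: 0 + 1(72.45) = 72.45
  C: 0 + 2(56.6) = 113.2

113 mol/min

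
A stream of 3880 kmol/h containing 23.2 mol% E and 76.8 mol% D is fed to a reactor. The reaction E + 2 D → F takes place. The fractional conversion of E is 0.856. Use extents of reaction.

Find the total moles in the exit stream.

E reacted = 0.856 × 900.2 = 770.5 kmol/h; ν_E = −1, so ξ = 770.5/1 = 770.5 kmol/h.
Outlet amounts (n = n₀ + ν ξ):
  E: 900.2 − 1(770.5) = 129.6
  D: 2980 − 2(770.5) = 1439
  F: 0 + 1(770.5) = 770.5
Total out = 129.6 + 1439 + 770.5 = 2339 kmol/h.

2340 kmol/h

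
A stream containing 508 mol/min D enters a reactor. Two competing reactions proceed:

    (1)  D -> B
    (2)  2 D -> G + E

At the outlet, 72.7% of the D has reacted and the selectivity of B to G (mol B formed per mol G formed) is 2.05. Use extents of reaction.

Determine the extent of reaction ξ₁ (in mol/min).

Conversion of D: D consumed = 0.727 × 508 = 369.3 mol/min = 1ξ₁ + 2ξ₂.
Selectivity: 1ξ₁ / (1ξ₂) = 2.05 → ξ₁ = 2.05 ξ₂.
Substitute: (1·2.05 + 2) ξ₂ = 369.3 → ξ₂ = 91.19 mol/min, ξ₁ = 186.9 mol/min.
Outlet amounts (n = n₀ + Σ ν·ξ):
  D: 508 − 1(186.9) − 2(91.19) = 138.7
  B: 0 + 1(186.9) = 186.9
  G: 0 + 1(91.19) = 91.19
  E: 0 + 1(91.19) = 91.19

ξ₁ = 187 mol/min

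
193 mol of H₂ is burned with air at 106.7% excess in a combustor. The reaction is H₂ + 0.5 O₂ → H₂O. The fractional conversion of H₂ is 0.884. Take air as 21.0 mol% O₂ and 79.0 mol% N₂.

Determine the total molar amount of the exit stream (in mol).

Stoichiometric O₂ = 0.5 × 193 = 96.5 mol; O₂ fed = 96.5 × 2.067 = 199.5 mol.
N₂ fed = 199.5 × 79/21 = 750.4 mol.
Fuel reacted = 0.884 × 193 → ξ = 170.6 mol.
Outlet (n = n₀ + ν ξ):
  H₂: 193 − 1(170.6) = 22.39
  O₂: 199.5 − 0.5(170.6) = 114.2
  N₂: 750.4 (inert)
  H₂O: 0 + 1(170.6) = 170.6
Total out = 22.39 + 114.2 + 750.4 + 170.6 = 1058 mol.

1060 mol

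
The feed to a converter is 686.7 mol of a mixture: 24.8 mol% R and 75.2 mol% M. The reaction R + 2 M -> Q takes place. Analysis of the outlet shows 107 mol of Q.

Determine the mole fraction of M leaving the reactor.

For Q: n = n₀ + 1ξ → 107 = 0 + 1ξ, giving ξ = 107 mol.
Outlet amounts (n = n₀ + ν ξ):
  R: 170.3 − 1(107) = 63.3
  M: 516.4 − 2(107) = 302.4
  Q: 0 + 1(107) = 107
Total out = 472.7 mol; y_M = 302.4 / 472.7 = 0.6397.

0.64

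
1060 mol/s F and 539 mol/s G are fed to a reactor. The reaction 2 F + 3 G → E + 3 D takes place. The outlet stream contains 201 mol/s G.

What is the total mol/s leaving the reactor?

For G: n = n₀ − 3ξ → 201 = 539 − 3ξ, giving ξ = 112.7 mol/s.
Outlet amounts (n = n₀ + ν ξ):
  F: 1060 − 2(112.7) = 834.7
  G: 539 − 3(112.7) = 201
  E: 0 + 1(112.7) = 112.7
  D: 0 + 3(112.7) = 338
Total out = 834.7 + 201 + 112.7 + 338 = 1486 mol/s.

1490 mol/s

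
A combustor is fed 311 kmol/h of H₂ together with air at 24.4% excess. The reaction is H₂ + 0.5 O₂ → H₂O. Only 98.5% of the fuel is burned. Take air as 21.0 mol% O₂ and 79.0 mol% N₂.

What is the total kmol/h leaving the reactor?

Stoichiometric O₂ = 0.5 × 311 = 155.5 kmol/h; O₂ fed = 155.5 × 1.244 = 193.4 kmol/h.
N₂ fed = 193.4 × 79/21 = 727.7 kmol/h.
Fuel reacted = 0.985 × 311 → ξ = 306.3 kmol/h.
Outlet (n = n₀ + ν ξ):
  H₂: 311 − 1(306.3) = 4.665
  O₂: 193.4 − 0.5(306.3) = 40.27
  N₂: 727.7 (inert)
  H₂O: 0 + 1(306.3) = 306.3
Total out = 4.665 + 40.27 + 727.7 + 306.3 = 1079 kmol/h.

1080 kmol/h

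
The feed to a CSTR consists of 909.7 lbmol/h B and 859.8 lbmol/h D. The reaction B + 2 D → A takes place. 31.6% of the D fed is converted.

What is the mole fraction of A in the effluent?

0.0907

D reacted = 0.316 × 859.8 = 271.7 lbmol/h; ν_D = −2, so ξ = 271.7/2 = 135.8 lbmol/h.
Outlet amounts (n = n₀ + ν ξ):
  B: 909.7 − 1(135.8) = 773.9
  D: 859.8 − 2(135.8) = 588.1
  A: 0 + 1(135.8) = 135.8
Total out = 1498 lbmol/h; y_A = 135.8 / 1498 = 0.0907.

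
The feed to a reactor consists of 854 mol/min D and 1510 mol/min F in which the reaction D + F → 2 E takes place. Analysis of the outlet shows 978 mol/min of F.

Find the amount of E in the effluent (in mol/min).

1060 mol/min

For F: n = n₀ − 1ξ → 978 = 1510 − 1ξ, giving ξ = 532 mol/min.
Outlet amounts (n = n₀ + ν ξ):
  D: 854 − 1(532) = 322
  F: 1510 − 1(532) = 978
  E: 0 + 2(532) = 1064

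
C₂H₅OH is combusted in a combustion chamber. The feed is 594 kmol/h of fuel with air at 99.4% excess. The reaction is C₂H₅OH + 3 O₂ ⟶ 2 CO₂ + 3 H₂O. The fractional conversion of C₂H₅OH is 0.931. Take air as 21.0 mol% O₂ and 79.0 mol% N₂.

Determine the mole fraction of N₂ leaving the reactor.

Stoichiometric O₂ = 3 × 594 = 1782 kmol/h; O₂ fed = 1782 × 1.994 = 3553 kmol/h.
N₂ fed = 3553 × 79/21 = 13370 kmol/h.
Fuel reacted = 0.931 × 594 → ξ = 553 kmol/h.
Outlet (n = n₀ + ν ξ):
  C₂H₅OH: 594 − 1(553) = 40.99
  O₂: 3553 − 3(553) = 1894
  N₂: 13370 (inert)
  CO₂: 0 + 2(553) = 1106
  H₂O: 0 + 3(553) = 1659
Total out = 18070 kmol/h; y_N₂ = 13370 / 18070 = 0.7398.

0.74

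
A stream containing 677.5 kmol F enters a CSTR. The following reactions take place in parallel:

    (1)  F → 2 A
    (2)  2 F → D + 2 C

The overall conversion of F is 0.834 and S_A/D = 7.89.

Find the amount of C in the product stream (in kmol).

Conversion of F: F consumed = 0.834 × 677.5 = 565 kmol = 1ξ₁ + 2ξ₂.
Selectivity: 2ξ₁ / (1ξ₂) = 7.89 → ξ₁ = 3.945 ξ₂.
Substitute: (1·3.945 + 2) ξ₂ = 565 → ξ₂ = 95.04 kmol, ξ₁ = 374.9 kmol.
Outlet amounts (n = n₀ + Σ ν·ξ):
  F: 677.5 − 1(374.9) − 2(95.04) = 112.5
  A: 0 + 2(374.9) = 749.9
  D: 0 + 1(95.04) = 95.04
  C: 0 + 2(95.04) = 190.1

190 kmol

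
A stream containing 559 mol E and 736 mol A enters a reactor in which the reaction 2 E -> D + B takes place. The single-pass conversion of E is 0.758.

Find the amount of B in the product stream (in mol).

E reacted = 0.758 × 559 = 423.7 mol; ν_E = −2, so ξ = 423.7/2 = 211.9 mol.
Outlet amounts (n = n₀ + ν ξ):
  E: 559 − 2(211.9) = 135.3
  D: 0 + 1(211.9) = 211.9
  B: 0 + 1(211.9) = 211.9
  A: 736 (inert)

212 mol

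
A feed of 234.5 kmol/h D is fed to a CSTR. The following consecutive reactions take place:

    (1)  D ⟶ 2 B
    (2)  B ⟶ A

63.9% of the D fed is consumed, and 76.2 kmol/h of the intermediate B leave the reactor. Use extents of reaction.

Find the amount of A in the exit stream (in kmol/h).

223 kmol/h

Conversion of D: D consumed = 1ξ₁ = 0.639 × 234.5 → ξ₁ = 149.8 kmol/h.
B balance: n_B = 0 + 2ξ₁ − 1ξ₂ = 76.2 → ξ₂ = (2·149.8 − 76.2)/1 = 223.5 kmol/h.
Outlet amounts (n = n₀ + Σ ν·ξ):
  D: 234.5 − 1(149.8) = 84.65
  B: 0 + 2(149.8) − 1(223.5) = 76.2
  A: 0 + 1(223.5) = 223.5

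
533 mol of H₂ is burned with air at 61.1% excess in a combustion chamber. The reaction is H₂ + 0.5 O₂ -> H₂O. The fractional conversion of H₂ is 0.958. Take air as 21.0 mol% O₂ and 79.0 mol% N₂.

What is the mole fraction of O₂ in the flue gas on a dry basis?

Stoichiometric O₂ = 0.5 × 533 = 266.5 mol; O₂ fed = 266.5 × 1.611 = 429.3 mol.
N₂ fed = 429.3 × 79/21 = 1615 mol.
Fuel reacted = 0.958 × 533 → ξ = 510.6 mol.
Outlet (n = n₀ + ν ξ):
  H₂: 533 − 1(510.6) = 22.39
  O₂: 429.3 − 0.5(510.6) = 174
  N₂: 1615 (inert)
  H₂O: 0 + 1(510.6) = 510.6
Dry total = 1812 mol; y_O₂ (dry) = 174 / 1812 = 0.09607.

0.0961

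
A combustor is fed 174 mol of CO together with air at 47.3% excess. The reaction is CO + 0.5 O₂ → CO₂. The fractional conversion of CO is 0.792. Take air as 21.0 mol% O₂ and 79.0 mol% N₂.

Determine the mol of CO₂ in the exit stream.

138 mol

Stoichiometric O₂ = 0.5 × 174 = 87 mol; O₂ fed = 87 × 1.473 = 128.2 mol.
N₂ fed = 128.2 × 79/21 = 482.1 mol.
Fuel reacted = 0.792 × 174 → ξ = 137.8 mol.
Outlet (n = n₀ + ν ξ):
  CO: 174 − 1(137.8) = 36.19
  O₂: 128.2 − 0.5(137.8) = 59.25
  N₂: 482.1 (inert)
  CO₂: 0 + 1(137.8) = 137.8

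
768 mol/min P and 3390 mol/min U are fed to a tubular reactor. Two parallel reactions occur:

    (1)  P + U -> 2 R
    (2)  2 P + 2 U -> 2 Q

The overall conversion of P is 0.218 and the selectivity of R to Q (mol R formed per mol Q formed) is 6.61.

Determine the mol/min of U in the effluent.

3220 mol/min

Conversion of P: P consumed = 0.218 × 768 = 167.4 mol/min = 1ξ₁ + 2ξ₂.
Selectivity: 2ξ₁ / (2ξ₂) = 6.61 → ξ₁ = 6.61 ξ₂.
Substitute: (1·6.61 + 2) ξ₂ = 167.4 → ξ₂ = 19.45 mol/min, ξ₁ = 128.5 mol/min.
Outlet amounts (n = n₀ + Σ ν·ξ):
  P: 768 − 1(128.5) − 2(19.45) = 600.6
  U: 3390 − 1(128.5) − 2(19.45) = 3223
  R: 0 + 2(128.5) = 257.1
  Q: 0 + 2(19.45) = 38.89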